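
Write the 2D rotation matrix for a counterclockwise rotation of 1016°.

Rotation matrix formula: [[cos θ, -sin θ], [sin θ, cos θ]]
For θ = 1016°:
cos(1016°) = 0.4384
sin(1016°) = -0.8988
Result: [[0.4384, 0.8988], [-0.8988, 0.4384]]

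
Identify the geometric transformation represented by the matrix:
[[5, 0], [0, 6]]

This matrix represents: non-uniform scaling by sx = 5, sy = 6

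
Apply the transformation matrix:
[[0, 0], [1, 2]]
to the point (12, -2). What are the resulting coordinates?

Matrix multiplication:
[[0, 0], [1, 2]] × [12, -2]ᵀ
= [(0)(12) + (0)(-2), (1)(12) + (2)(-2)]ᵀ
= [0, 8]ᵀ
Result: (0, 8)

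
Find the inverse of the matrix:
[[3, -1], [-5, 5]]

For [[a,b],[c,d]], inverse = (1/det)·[[d,-b],[-c,a]]
det = (3)(5) - (-1)(-5) = 15 - 5 = 10
Inverse = (1/10)·[[5, 1], [5, 3]]
= [[1/2, 1/10], [1/2, 3/10]]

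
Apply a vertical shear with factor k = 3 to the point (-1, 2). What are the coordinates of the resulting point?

Shear matrix for vertical shear with factor k = 3:
[[1, 0], [3, 1]]
Result: (-1, 2) → (-1, -1)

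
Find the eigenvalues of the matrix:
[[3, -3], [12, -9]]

Characteristic equation: det(A - λI) = 0
λ² - (trace)λ + (det) = 0
trace = 3 + -9 = -6, det = (3)(-9) - (-3)(12) = 9
λ² - (-6)λ + (9) = 0
λ = (-6 ± √((-6)² - 4·(9))) / 2 = (-6 ± √0) / 2
Solving: λ = -3, -3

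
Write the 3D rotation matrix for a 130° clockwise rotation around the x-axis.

Rotation matrix for clockwise 130° around x-axis:
A clockwise rotation by 130° is a counterclockwise rotation by -130°.
cos(-130°) = -0.6428, sin(-130°) = -0.7660
Result: [[1, 0, 0], [0, -0.6428, 0.7660], [0, -0.7660, -0.6428]]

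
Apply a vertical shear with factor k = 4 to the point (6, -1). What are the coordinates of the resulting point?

Shear matrix for vertical shear with factor k = 4:
[[1, 0], [4, 1]]
Result: (6, -1) → (6, 23)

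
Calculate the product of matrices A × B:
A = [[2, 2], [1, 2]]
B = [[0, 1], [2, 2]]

Matrix multiplication:
C[0][0] = 2×0 + 2×2 = 4
C[0][1] = 2×1 + 2×2 = 6
C[1][0] = 1×0 + 2×2 = 4
C[1][1] = 1×1 + 2×2 = 5
Result: [[4, 6], [4, 5]]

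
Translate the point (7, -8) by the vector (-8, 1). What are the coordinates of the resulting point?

Translation by (-8, 1) (homogeneous matrix [[1, 0, -8], [0, 1, 1], [0, 0, 1]]):
x' = 7 + -8 = -1
y' = -8 + 1 = -7
Result: (-1, -7)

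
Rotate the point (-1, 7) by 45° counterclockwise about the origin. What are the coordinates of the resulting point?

Rotation matrix for 45°: [[cos 45°, -sin 45°], [sin 45°, cos 45°]] ≈ [[0.707107, -0.707107], [0.707107, 0.707107]]
[[0.707107, -0.707107], [0.707107, 0.707107]] × [-1, 7]ᵀ ≈ [-5.6569, 4.2426]ᵀ
Result: (-5.6569, 4.2426)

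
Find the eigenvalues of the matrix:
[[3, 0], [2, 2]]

Characteristic equation: det(A - λI) = 0
λ² - (trace)λ + (det) = 0
trace = 3 + 2 = 5, det = (3)(2) - (0)(2) = 6
λ² - (5)λ + (6) = 0
λ = (5 ± √((5)² - 4·(6))) / 2 = (5 ± √1) / 2
Solving: λ = 2, 3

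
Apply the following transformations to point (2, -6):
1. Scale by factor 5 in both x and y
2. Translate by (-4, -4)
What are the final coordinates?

Step 1: Scale (2, -6) by 5 → (10, -30)
Step 2: Translate by (-4, -4) → (6, -34)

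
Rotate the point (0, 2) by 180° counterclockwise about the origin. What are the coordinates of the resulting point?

Rotation matrix for 180°: [[cos 180°, -sin 180°], [sin 180°, cos 180°]] = [[-1, 0], [0, -1]]
[[-1, 0], [0, -1]] × [0, 2]ᵀ = [0, -2]ᵀ
Result: (0, -2)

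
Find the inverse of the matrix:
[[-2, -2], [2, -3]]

For [[a,b],[c,d]], inverse = (1/det)·[[d,-b],[-c,a]]
det = (-2)(-3) - (-2)(2) = 6 - -4 = 10
Inverse = (1/10)·[[-3, 2], [-2, -2]]
= [[-3/10, 1/5], [-1/5, -1/5]]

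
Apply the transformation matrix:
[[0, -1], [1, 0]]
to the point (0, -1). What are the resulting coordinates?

Matrix multiplication:
[[0, -1], [1, 0]] × [0, -1]ᵀ
= [(0)(0) + (-1)(-1), (1)(0) + (0)(-1)]ᵀ
= [1, 0]ᵀ
Result: (1, 0)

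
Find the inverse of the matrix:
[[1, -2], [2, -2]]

For [[a,b],[c,d]], inverse = (1/det)·[[d,-b],[-c,a]]
det = (1)(-2) - (-2)(2) = -2 - -4 = 2
Inverse = (1/2)·[[-2, 2], [-2, 1]]
= [[-1, 1], [-1, 1/2]]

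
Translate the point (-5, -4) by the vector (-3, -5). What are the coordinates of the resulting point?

Translation by (-3, -5) (homogeneous matrix [[1, 0, -3], [0, 1, -5], [0, 0, 1]]):
x' = -5 + -3 = -8
y' = -4 + -5 = -9
Result: (-8, -9)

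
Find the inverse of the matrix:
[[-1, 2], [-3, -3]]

For [[a,b],[c,d]], inverse = (1/det)·[[d,-b],[-c,a]]
det = (-1)(-3) - (2)(-3) = 3 - -6 = 9
Inverse = (1/9)·[[-3, -2], [3, -1]]
= [[-1/3, -2/9], [1/3, -1/9]]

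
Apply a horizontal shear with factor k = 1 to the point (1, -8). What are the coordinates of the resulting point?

Shear matrix for horizontal shear with factor k = 1:
[[1, 1], [0, 1]]
Result: (1, -8) → (-7, -8)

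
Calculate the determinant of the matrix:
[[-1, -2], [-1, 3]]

For a 2×2 matrix [[a, b], [c, d]], det = ad - bc
det = (-1)(3) - (-2)(-1) = -3 - 2 = -5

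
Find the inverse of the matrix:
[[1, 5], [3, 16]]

For [[a,b],[c,d]], inverse = (1/det)·[[d,-b],[-c,a]]
det = (1)(16) - (5)(3) = 16 - 15 = 1
Inverse = [[16, -5], [-3, 1]]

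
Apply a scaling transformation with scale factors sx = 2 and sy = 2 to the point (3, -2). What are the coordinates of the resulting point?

Scaling matrix:
[[2, 0], [0, 2]]
Result: (3 × 2, -2 × 2) = (6, -4)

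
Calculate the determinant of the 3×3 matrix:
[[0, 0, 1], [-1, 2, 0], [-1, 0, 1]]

Expansion along first row:
det = 0·det([[2,0],[0,1]]) - 0·det([[-1,0],[-1,1]]) + 1·det([[-1,2],[-1,0]])
    = 0·(2·1 - 0·0) - 0·(-1·1 - 0·-1) + 1·(-1·0 - 2·-1)
    = 0·2 - 0·-1 + 1·2
    = 0 + 0 + 2 = 2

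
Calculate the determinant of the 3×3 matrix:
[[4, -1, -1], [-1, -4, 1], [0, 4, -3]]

Expansion along first row:
det = 4·det([[-4,1],[4,-3]]) - -1·det([[-1,1],[0,-3]]) + -1·det([[-1,-4],[0,4]])
    = 4·(-4·-3 - 1·4) - -1·(-1·-3 - 1·0) + -1·(-1·4 - -4·0)
    = 4·8 - -1·3 + -1·-4
    = 32 + 3 + 4 = 39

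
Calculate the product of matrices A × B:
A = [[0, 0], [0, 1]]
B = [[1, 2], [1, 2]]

Matrix multiplication:
C[0][0] = 0×1 + 0×1 = 0
C[0][1] = 0×2 + 0×2 = 0
C[1][0] = 0×1 + 1×1 = 1
C[1][1] = 0×2 + 1×2 = 2
Result: [[0, 0], [1, 2]]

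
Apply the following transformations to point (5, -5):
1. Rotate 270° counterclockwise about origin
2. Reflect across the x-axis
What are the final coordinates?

Step 1: Rotate 270° → (-5, -5)
Step 2: Reflect across x-axis → (-5, 5)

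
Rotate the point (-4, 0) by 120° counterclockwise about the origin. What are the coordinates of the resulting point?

Rotation matrix for 120°: [[cos 120°, -sin 120°], [sin 120°, cos 120°]] ≈ [[-0.500000, -0.866025], [0.866025, -0.500000]]
[[-0.500000, -0.866025], [0.866025, -0.500000]] × [-4, 0]ᵀ ≈ [2, -3.4641]ᵀ
Result: (2, -3.4641)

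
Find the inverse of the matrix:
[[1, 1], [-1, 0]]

For [[a,b],[c,d]], inverse = (1/det)·[[d,-b],[-c,a]]
det = (1)(0) - (1)(-1) = 0 - -1 = 1
Inverse = [[0, -1], [1, 1]]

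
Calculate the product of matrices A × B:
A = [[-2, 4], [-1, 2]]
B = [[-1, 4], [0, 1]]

Matrix multiplication:
C[0][0] = -2×-1 + 4×0 = 2
C[0][1] = -2×4 + 4×1 = -4
C[1][0] = -1×-1 + 2×0 = 1
C[1][1] = -1×4 + 2×1 = -2
Result: [[2, -4], [1, -2]]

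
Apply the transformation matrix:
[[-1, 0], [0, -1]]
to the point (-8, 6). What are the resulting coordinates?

Matrix multiplication:
[[-1, 0], [0, -1]] × [-8, 6]ᵀ
= [(-1)(-8) + (0)(6), (0)(-8) + (-1)(6)]ᵀ
= [8, -6]ᵀ
Result: (8, -6)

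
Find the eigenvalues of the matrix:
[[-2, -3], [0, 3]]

Characteristic equation: det(A - λI) = 0
λ² - (trace)λ + (det) = 0
trace = -2 + 3 = 1, det = (-2)(3) - (-3)(0) = -6
λ² - (1)λ + (-6) = 0
λ = (1 ± √((1)² - 4·(-6))) / 2 = (1 ± √25) / 2
Solving: λ = -2, 3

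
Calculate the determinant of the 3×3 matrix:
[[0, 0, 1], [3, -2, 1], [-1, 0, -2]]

Expansion along first row:
det = 0·det([[-2,1],[0,-2]]) - 0·det([[3,1],[-1,-2]]) + 1·det([[3,-2],[-1,0]])
    = 0·(-2·-2 - 1·0) - 0·(3·-2 - 1·-1) + 1·(3·0 - -2·-1)
    = 0·4 - 0·-5 + 1·-2
    = 0 + 0 + -2 = -2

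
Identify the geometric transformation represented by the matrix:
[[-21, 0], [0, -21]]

This matrix represents: uniform scaling by factor -21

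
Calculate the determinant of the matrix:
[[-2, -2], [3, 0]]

For a 2×2 matrix [[a, b], [c, d]], det = ad - bc
det = (-2)(0) - (-2)(3) = 0 - -6 = 6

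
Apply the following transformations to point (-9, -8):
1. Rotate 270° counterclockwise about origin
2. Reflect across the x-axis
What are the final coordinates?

Step 1: Rotate 270° → (-8, 9)
Step 2: Reflect across x-axis → (-8, -9)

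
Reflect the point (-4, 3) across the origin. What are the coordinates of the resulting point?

Reflection across origin: (-4, 3) → (4, -3)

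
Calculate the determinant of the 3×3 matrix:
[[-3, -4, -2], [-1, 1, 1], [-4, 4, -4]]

Expansion along first row:
det = -3·det([[1,1],[4,-4]]) - -4·det([[-1,1],[-4,-4]]) + -2·det([[-1,1],[-4,4]])
    = -3·(1·-4 - 1·4) - -4·(-1·-4 - 1·-4) + -2·(-1·4 - 1·-4)
    = -3·-8 - -4·8 + -2·0
    = 24 + 32 + 0 = 56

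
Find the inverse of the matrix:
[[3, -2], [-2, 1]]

For [[a,b],[c,d]], inverse = (1/det)·[[d,-b],[-c,a]]
det = (3)(1) - (-2)(-2) = 3 - 4 = -1
Inverse = (1/-1)·[[1, 2], [2, 3]]
= [[-1, -2], [-2, -3]]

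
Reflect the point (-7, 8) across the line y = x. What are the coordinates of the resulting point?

Reflection across line y = x: (-7, 8) → (8, -7)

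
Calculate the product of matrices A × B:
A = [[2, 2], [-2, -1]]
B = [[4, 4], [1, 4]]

Matrix multiplication:
C[0][0] = 2×4 + 2×1 = 10
C[0][1] = 2×4 + 2×4 = 16
C[1][0] = -2×4 + -1×1 = -9
C[1][1] = -2×4 + -1×4 = -12
Result: [[10, 16], [-9, -12]]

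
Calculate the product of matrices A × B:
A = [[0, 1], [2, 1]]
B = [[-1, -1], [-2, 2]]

Matrix multiplication:
C[0][0] = 0×-1 + 1×-2 = -2
C[0][1] = 0×-1 + 1×2 = 2
C[1][0] = 2×-1 + 1×-2 = -4
C[1][1] = 2×-1 + 1×2 = 0
Result: [[-2, 2], [-4, 0]]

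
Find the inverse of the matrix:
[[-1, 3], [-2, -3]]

For [[a,b],[c,d]], inverse = (1/det)·[[d,-b],[-c,a]]
det = (-1)(-3) - (3)(-2) = 3 - -6 = 9
Inverse = (1/9)·[[-3, -3], [2, -1]]
= [[-1/3, -1/3], [2/9, -1/9]]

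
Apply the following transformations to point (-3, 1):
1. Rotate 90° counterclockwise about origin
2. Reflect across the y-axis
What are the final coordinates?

Step 1: Rotate 90° → (-1, -3)
Step 2: Reflect across y-axis → (1, -3)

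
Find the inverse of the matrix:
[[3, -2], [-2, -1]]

For [[a,b],[c,d]], inverse = (1/det)·[[d,-b],[-c,a]]
det = (3)(-1) - (-2)(-2) = -3 - 4 = -7
Inverse = (1/-7)·[[-1, 2], [2, 3]]
= [[1/7, -2/7], [-2/7, -3/7]]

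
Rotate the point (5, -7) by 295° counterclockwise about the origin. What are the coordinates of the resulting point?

Rotation matrix for 295°: [[cos 295°, -sin 295°], [sin 295°, cos 295°]] ≈ [[0.422618, 0.906308], [-0.906308, 0.422618]]
[[0.422618, 0.906308], [-0.906308, 0.422618]] × [5, -7]ᵀ ≈ [-4.2311, -7.4899]ᵀ
Result: (-4.2311, -7.4899)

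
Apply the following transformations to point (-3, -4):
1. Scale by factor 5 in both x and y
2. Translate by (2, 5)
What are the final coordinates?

Step 1: Scale (-3, -4) by 5 → (-15, -20)
Step 2: Translate by (2, 5) → (-13, -15)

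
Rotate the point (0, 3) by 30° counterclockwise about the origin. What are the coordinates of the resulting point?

Rotation matrix for 30°: [[cos 30°, -sin 30°], [sin 30°, cos 30°]] ≈ [[0.866025, -0.500000], [0.500000, 0.866025]]
[[0.866025, -0.500000], [0.500000, 0.866025]] × [0, 3]ᵀ ≈ [-1.5000, 2.5981]ᵀ
Result: (-1.5000, 2.5981)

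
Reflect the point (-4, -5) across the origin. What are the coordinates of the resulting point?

Reflection across origin: (-4, -5) → (4, 5)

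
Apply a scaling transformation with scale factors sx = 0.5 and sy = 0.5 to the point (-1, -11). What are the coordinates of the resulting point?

Scaling matrix:
[[0.50, 0], [0, 0.50]]
Result: (-1 × 0.5, -11 × 0.5) = (-0.5, -5.5)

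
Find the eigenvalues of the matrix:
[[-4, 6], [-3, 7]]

Characteristic equation: det(A - λI) = 0
λ² - (trace)λ + (det) = 0
trace = -4 + 7 = 3, det = (-4)(7) - (6)(-3) = -10
λ² - (3)λ + (-10) = 0
λ = (3 ± √((3)² - 4·(-10))) / 2 = (3 ± √49) / 2
Solving: λ = -2, 5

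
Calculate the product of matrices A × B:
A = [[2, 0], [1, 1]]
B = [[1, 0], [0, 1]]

Matrix multiplication:
C[0][0] = 2×1 + 0×0 = 2
C[0][1] = 2×0 + 0×1 = 0
C[1][0] = 1×1 + 1×0 = 1
C[1][1] = 1×0 + 1×1 = 1
Result: [[2, 0], [1, 1]]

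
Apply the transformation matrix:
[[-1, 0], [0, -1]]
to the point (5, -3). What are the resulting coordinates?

Matrix multiplication:
[[-1, 0], [0, -1]] × [5, -3]ᵀ
= [(-1)(5) + (0)(-3), (0)(5) + (-1)(-3)]ᵀ
= [-5, 3]ᵀ
Result: (-5, 3)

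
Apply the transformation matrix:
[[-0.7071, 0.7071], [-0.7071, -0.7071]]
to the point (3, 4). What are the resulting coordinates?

Matrix multiplication:
[[-0.7071, 0.7071], [-0.7071, -0.7071]] × [3, 4]ᵀ
= [(-0.7071)(3) + (0.7071)(4), (-0.7071)(3) + (-0.7071)(4)]ᵀ
= [0.7071, -4.9497]ᵀ
Result: (0.7071, -4.9497)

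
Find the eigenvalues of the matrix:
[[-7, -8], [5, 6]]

Characteristic equation: det(A - λI) = 0
λ² - (trace)λ + (det) = 0
trace = -7 + 6 = -1, det = (-7)(6) - (-8)(5) = -2
λ² - (-1)λ + (-2) = 0
λ = (-1 ± √((-1)² - 4·(-2))) / 2 = (-1 ± √9) / 2
Solving: λ = -2, 1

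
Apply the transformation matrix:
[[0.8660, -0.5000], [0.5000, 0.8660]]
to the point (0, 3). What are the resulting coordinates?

Matrix multiplication:
[[0.8660, -0.5000], [0.5000, 0.8660]] × [0, 3]ᵀ
= [(0.8660)(0) + (-0.5000)(3), (0.5000)(0) + (0.8660)(3)]ᵀ
= [-1.5000, 2.5980]ᵀ
Result: (-1.5000, 2.5980)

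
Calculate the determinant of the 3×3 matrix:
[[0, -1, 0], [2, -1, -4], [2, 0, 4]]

Expansion along first row:
det = 0·det([[-1,-4],[0,4]]) - -1·det([[2,-4],[2,4]]) + 0·det([[2,-1],[2,0]])
    = 0·(-1·4 - -4·0) - -1·(2·4 - -4·2) + 0·(2·0 - -1·2)
    = 0·-4 - -1·16 + 0·2
    = 0 + 16 + 0 = 16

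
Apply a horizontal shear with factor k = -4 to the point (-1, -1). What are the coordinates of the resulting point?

Shear matrix for horizontal shear with factor k = -4:
[[1, -4], [0, 1]]
Result: (-1, -1) → (3, -1)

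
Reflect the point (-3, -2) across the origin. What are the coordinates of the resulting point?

Reflection across origin: (-3, -2) → (3, 2)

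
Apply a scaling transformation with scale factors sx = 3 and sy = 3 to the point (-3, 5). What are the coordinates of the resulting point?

Scaling matrix:
[[3, 0], [0, 3]]
Result: (-3 × 3, 5 × 3) = (-9, 15)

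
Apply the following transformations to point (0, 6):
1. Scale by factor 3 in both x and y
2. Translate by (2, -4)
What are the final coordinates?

Step 1: Scale (0, 6) by 3 → (0, 18)
Step 2: Translate by (2, -4) → (2, 14)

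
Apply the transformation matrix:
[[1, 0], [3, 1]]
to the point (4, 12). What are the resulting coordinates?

Matrix multiplication:
[[1, 0], [3, 1]] × [4, 12]ᵀ
= [(1)(4) + (0)(12), (3)(4) + (1)(12)]ᵀ
= [4, 24]ᵀ
Result: (4, 24)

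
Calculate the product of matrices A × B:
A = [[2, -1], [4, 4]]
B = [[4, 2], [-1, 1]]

Matrix multiplication:
C[0][0] = 2×4 + -1×-1 = 9
C[0][1] = 2×2 + -1×1 = 3
C[1][0] = 4×4 + 4×-1 = 12
C[1][1] = 4×2 + 4×1 = 12
Result: [[9, 3], [12, 12]]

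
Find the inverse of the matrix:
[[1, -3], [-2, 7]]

For [[a,b],[c,d]], inverse = (1/det)·[[d,-b],[-c,a]]
det = (1)(7) - (-3)(-2) = 7 - 6 = 1
Inverse = [[7, 3], [2, 1]]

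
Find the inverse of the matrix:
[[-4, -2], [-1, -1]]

For [[a,b],[c,d]], inverse = (1/det)·[[d,-b],[-c,a]]
det = (-4)(-1) - (-2)(-1) = 4 - 2 = 2
Inverse = (1/2)·[[-1, 2], [1, -4]]
= [[-1/2, 1], [1/2, -2]]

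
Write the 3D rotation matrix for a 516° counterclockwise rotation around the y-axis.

Rotation matrix for counterclockwise 516° around y-axis:
cos(516°) = -0.9135, sin(516°) = 0.4067
Result: [[-0.9135, 0, 0.4067], [0, 1, 0], [-0.4067, 0, -0.9135]]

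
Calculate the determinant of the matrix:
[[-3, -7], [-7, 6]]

For a 2×2 matrix [[a, b], [c, d]], det = ad - bc
det = (-3)(6) - (-7)(-7) = -18 - 49 = -67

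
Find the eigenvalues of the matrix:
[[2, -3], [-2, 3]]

Characteristic equation: det(A - λI) = 0
λ² - (trace)λ + (det) = 0
trace = 2 + 3 = 5, det = (2)(3) - (-3)(-2) = 0
λ² - (5)λ + (0) = 0
λ = (5 ± √((5)² - 4·(0))) / 2 = (5 ± √25) / 2
Solving: λ = 0, 5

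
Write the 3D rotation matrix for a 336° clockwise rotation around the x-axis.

Rotation matrix for clockwise 336° around x-axis:
A clockwise rotation by 336° is a counterclockwise rotation by -336°.
cos(-336°) = 0.9135, sin(-336°) = 0.4067
Result: [[1, 0, 0], [0, 0.9135, -0.4067], [0, 0.4067, 0.9135]]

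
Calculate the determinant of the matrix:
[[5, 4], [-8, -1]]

For a 2×2 matrix [[a, b], [c, d]], det = ad - bc
det = (5)(-1) - (4)(-8) = -5 - -32 = 27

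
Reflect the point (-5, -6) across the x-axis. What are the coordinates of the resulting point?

Reflection across x-axis: (-5, -6) → (-5, 6)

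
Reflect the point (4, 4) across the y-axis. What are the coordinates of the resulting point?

Reflection across y-axis: (4, 4) → (-4, 4)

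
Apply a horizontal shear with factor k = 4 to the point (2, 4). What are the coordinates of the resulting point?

Shear matrix for horizontal shear with factor k = 4:
[[1, 4], [0, 1]]
Result: (2, 4) → (18, 4)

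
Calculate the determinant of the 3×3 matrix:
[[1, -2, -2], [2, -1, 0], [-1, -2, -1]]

Expansion along first row:
det = 1·det([[-1,0],[-2,-1]]) - -2·det([[2,0],[-1,-1]]) + -2·det([[2,-1],[-1,-2]])
    = 1·(-1·-1 - 0·-2) - -2·(2·-1 - 0·-1) + -2·(2·-2 - -1·-1)
    = 1·1 - -2·-2 + -2·-5
    = 1 + -4 + 10 = 7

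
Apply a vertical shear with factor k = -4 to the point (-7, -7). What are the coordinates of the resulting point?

Shear matrix for vertical shear with factor k = -4:
[[1, 0], [-4, 1]]
Result: (-7, -7) → (-7, 21)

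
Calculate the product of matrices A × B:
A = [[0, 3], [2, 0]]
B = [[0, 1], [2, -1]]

Matrix multiplication:
C[0][0] = 0×0 + 3×2 = 6
C[0][1] = 0×1 + 3×-1 = -3
C[1][0] = 2×0 + 0×2 = 0
C[1][1] = 2×1 + 0×-1 = 2
Result: [[6, -3], [0, 2]]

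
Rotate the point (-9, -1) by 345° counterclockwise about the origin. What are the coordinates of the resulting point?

Rotation matrix for 345°: [[cos 345°, -sin 345°], [sin 345°, cos 345°]] ≈ [[0.965926, 0.258819], [-0.258819, 0.965926]]
[[0.965926, 0.258819], [-0.258819, 0.965926]] × [-9, -1]ᵀ ≈ [-8.9522, 1.3634]ᵀ
Result: (-8.9522, 1.3634)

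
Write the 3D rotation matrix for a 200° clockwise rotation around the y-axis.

Rotation matrix for clockwise 200° around y-axis:
A clockwise rotation by 200° is a counterclockwise rotation by -200°.
cos(-200°) = -0.9397, sin(-200°) = 0.3420
Result: [[-0.9397, 0, 0.3420], [0, 1, 0], [-0.3420, 0, -0.9397]]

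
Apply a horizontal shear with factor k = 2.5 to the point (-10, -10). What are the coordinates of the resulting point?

Shear matrix for horizontal shear with factor k = 2.5:
[[1, 2.50], [0, 1]]
Result: (-10, -10) → (-35, -10)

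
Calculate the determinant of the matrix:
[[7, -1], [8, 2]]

For a 2×2 matrix [[a, b], [c, d]], det = ad - bc
det = (7)(2) - (-1)(8) = 14 - -8 = 22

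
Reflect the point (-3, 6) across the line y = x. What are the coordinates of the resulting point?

Reflection across line y = x: (-3, 6) → (6, -3)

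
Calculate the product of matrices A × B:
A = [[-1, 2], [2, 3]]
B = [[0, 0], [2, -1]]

Matrix multiplication:
C[0][0] = -1×0 + 2×2 = 4
C[0][1] = -1×0 + 2×-1 = -2
C[1][0] = 2×0 + 3×2 = 6
C[1][1] = 2×0 + 3×-1 = -3
Result: [[4, -2], [6, -3]]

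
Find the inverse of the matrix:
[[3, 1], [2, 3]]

For [[a,b],[c,d]], inverse = (1/det)·[[d,-b],[-c,a]]
det = (3)(3) - (1)(2) = 9 - 2 = 7
Inverse = (1/7)·[[3, -1], [-2, 3]]
= [[3/7, -1/7], [-2/7, 3/7]]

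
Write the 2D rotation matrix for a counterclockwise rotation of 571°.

Rotation matrix formula: [[cos θ, -sin θ], [sin θ, cos θ]]
For θ = 571°:
cos(571°) = -0.8572
sin(571°) = -0.5150
Result: [[-0.8572, 0.5150], [-0.5150, -0.8572]]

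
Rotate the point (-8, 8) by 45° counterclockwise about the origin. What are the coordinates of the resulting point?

Rotation matrix for 45°: [[cos 45°, -sin 45°], [sin 45°, cos 45°]] ≈ [[0.707107, -0.707107], [0.707107, 0.707107]]
[[0.707107, -0.707107], [0.707107, 0.707107]] × [-8, 8]ᵀ ≈ [-11.3137, 0]ᵀ
Result: (-11.3137, 0)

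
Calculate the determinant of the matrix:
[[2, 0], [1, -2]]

For a 2×2 matrix [[a, b], [c, d]], det = ad - bc
det = (2)(-2) - (0)(1) = -4 - 0 = -4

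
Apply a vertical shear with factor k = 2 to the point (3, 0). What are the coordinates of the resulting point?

Shear matrix for vertical shear with factor k = 2:
[[1, 0], [2, 1]]
Result: (3, 0) → (3, 6)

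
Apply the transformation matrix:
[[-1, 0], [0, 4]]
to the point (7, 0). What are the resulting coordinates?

Matrix multiplication:
[[-1, 0], [0, 4]] × [7, 0]ᵀ
= [(-1)(7) + (0)(0), (0)(7) + (4)(0)]ᵀ
= [-7, 0]ᵀ
Result: (-7, 0)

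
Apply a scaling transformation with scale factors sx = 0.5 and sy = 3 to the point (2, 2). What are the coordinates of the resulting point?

Scaling matrix:
[[0.50, 0], [0, 3]]
Result: (2 × 0.5, 2 × 3) = (1, 6)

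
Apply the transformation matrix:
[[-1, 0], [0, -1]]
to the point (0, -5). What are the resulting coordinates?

Matrix multiplication:
[[-1, 0], [0, -1]] × [0, -5]ᵀ
= [(-1)(0) + (0)(-5), (0)(0) + (-1)(-5)]ᵀ
= [0, 5]ᵀ
Result: (0, 5)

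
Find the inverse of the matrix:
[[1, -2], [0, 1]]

For [[a,b],[c,d]], inverse = (1/det)·[[d,-b],[-c,a]]
det = (1)(1) - (-2)(0) = 1 - 0 = 1
Inverse = [[1, 2], [0, 1]]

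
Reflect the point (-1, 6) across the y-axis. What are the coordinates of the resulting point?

Reflection across y-axis: (-1, 6) → (1, 6)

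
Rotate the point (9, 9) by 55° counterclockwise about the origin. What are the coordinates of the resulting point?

Rotation matrix for 55°: [[cos 55°, -sin 55°], [sin 55°, cos 55°]] ≈ [[0.573576, -0.819152], [0.819152, 0.573576]]
[[0.573576, -0.819152], [0.819152, 0.573576]] × [9, 9]ᵀ ≈ [-2.2102, 12.5346]ᵀ
Result: (-2.2102, 12.5346)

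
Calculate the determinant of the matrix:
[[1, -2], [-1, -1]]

For a 2×2 matrix [[a, b], [c, d]], det = ad - bc
det = (1)(-1) - (-2)(-1) = -1 - 2 = -3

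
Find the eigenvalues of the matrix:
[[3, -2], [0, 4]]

Characteristic equation: det(A - λI) = 0
λ² - (trace)λ + (det) = 0
trace = 3 + 4 = 7, det = (3)(4) - (-2)(0) = 12
λ² - (7)λ + (12) = 0
λ = (7 ± √((7)² - 4·(12))) / 2 = (7 ± √1) / 2
Solving: λ = 3, 4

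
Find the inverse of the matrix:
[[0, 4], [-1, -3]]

For [[a,b],[c,d]], inverse = (1/det)·[[d,-b],[-c,a]]
det = (0)(-3) - (4)(-1) = 0 - -4 = 4
Inverse = (1/4)·[[-3, -4], [1, 0]]
= [[-3/4, -1], [1/4, 0]]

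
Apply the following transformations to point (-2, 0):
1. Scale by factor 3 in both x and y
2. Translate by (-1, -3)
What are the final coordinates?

Step 1: Scale (-2, 0) by 3 → (-6, 0)
Step 2: Translate by (-1, -3) → (-7, -3)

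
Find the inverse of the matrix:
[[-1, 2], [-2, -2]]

For [[a,b],[c,d]], inverse = (1/det)·[[d,-b],[-c,a]]
det = (-1)(-2) - (2)(-2) = 2 - -4 = 6
Inverse = (1/6)·[[-2, -2], [2, -1]]
= [[-1/3, -1/3], [1/3, -1/6]]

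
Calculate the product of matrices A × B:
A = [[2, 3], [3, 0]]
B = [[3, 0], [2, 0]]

Matrix multiplication:
C[0][0] = 2×3 + 3×2 = 12
C[0][1] = 2×0 + 3×0 = 0
C[1][0] = 3×3 + 0×2 = 9
C[1][1] = 3×0 + 0×0 = 0
Result: [[12, 0], [9, 0]]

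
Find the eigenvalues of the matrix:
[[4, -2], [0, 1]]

Characteristic equation: det(A - λI) = 0
λ² - (trace)λ + (det) = 0
trace = 4 + 1 = 5, det = (4)(1) - (-2)(0) = 4
λ² - (5)λ + (4) = 0
λ = (5 ± √((5)² - 4·(4))) / 2 = (5 ± √9) / 2
Solving: λ = 1, 4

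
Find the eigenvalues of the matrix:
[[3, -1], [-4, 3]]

Characteristic equation: det(A - λI) = 0
λ² - (trace)λ + (det) = 0
trace = 3 + 3 = 6, det = (3)(3) - (-1)(-4) = 5
λ² - (6)λ + (5) = 0
λ = (6 ± √((6)² - 4·(5))) / 2 = (6 ± √16) / 2
Solving: λ = 1, 5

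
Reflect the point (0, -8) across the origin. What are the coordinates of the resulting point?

Reflection across origin: (0, -8) → (0, 8)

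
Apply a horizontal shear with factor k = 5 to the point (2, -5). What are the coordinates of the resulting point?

Shear matrix for horizontal shear with factor k = 5:
[[1, 5], [0, 1]]
Result: (2, -5) → (-23, -5)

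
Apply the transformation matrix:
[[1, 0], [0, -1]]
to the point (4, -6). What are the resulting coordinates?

Matrix multiplication:
[[1, 0], [0, -1]] × [4, -6]ᵀ
= [(1)(4) + (0)(-6), (0)(4) + (-1)(-6)]ᵀ
= [4, 6]ᵀ
Result: (4, 6)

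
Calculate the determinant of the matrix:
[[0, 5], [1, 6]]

For a 2×2 matrix [[a, b], [c, d]], det = ad - bc
det = (0)(6) - (5)(1) = 0 - 5 = -5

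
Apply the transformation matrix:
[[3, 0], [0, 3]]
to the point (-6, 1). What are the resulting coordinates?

Matrix multiplication:
[[3, 0], [0, 3]] × [-6, 1]ᵀ
= [(3)(-6) + (0)(1), (0)(-6) + (3)(1)]ᵀ
= [-18, 3]ᵀ
Result: (-18, 3)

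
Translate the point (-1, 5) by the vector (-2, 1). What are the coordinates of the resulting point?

Translation by (-2, 1) (homogeneous matrix [[1, 0, -2], [0, 1, 1], [0, 0, 1]]):
x' = -1 + -2 = -3
y' = 5 + 1 = 6
Result: (-3, 6)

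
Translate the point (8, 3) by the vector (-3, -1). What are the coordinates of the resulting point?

Translation by (-3, -1) (homogeneous matrix [[1, 0, -3], [0, 1, -1], [0, 0, 1]]):
x' = 8 + -3 = 5
y' = 3 + -1 = 2
Result: (5, 2)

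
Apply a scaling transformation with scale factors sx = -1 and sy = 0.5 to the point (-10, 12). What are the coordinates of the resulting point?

Scaling matrix:
[[-1, 0], [0, 0.50]]
Result: (-10 × -1, 12 × 0.5) = (10, 6)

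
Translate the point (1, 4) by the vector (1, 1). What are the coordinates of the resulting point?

Translation by (1, 1) (homogeneous matrix [[1, 0, 1], [0, 1, 1], [0, 0, 1]]):
x' = 1 + 1 = 2
y' = 4 + 1 = 5
Result: (2, 5)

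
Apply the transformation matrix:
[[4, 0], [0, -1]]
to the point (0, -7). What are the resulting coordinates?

Matrix multiplication:
[[4, 0], [0, -1]] × [0, -7]ᵀ
= [(4)(0) + (0)(-7), (0)(0) + (-1)(-7)]ᵀ
= [0, 7]ᵀ
Result: (0, 7)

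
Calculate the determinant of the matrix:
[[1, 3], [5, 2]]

For a 2×2 matrix [[a, b], [c, d]], det = ad - bc
det = (1)(2) - (3)(5) = 2 - 15 = -13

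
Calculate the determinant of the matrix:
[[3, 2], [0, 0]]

For a 2×2 matrix [[a, b], [c, d]], det = ad - bc
det = (3)(0) - (2)(0) = 0 - 0 = 0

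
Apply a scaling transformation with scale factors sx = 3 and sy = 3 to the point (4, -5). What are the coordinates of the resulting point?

Scaling matrix:
[[3, 0], [0, 3]]
Result: (4 × 3, -5 × 3) = (12, -15)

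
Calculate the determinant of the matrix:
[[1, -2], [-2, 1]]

For a 2×2 matrix [[a, b], [c, d]], det = ad - bc
det = (1)(1) - (-2)(-2) = 1 - 4 = -3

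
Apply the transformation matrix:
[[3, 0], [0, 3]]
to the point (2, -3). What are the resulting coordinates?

Matrix multiplication:
[[3, 0], [0, 3]] × [2, -3]ᵀ
= [(3)(2) + (0)(-3), (0)(2) + (3)(-3)]ᵀ
= [6, -9]ᵀ
Result: (6, -9)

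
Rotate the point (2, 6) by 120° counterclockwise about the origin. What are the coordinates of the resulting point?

Rotation matrix for 120°: [[cos 120°, -sin 120°], [sin 120°, cos 120°]] ≈ [[-0.500000, -0.866025], [0.866025, -0.500000]]
[[-0.500000, -0.866025], [0.866025, -0.500000]] × [2, 6]ᵀ ≈ [-6.1962, -1.2679]ᵀ
Result: (-6.1962, -1.2679)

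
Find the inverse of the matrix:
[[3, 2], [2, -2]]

For [[a,b],[c,d]], inverse = (1/det)·[[d,-b],[-c,a]]
det = (3)(-2) - (2)(2) = -6 - 4 = -10
Inverse = (1/-10)·[[-2, -2], [-2, 3]]
= [[1/5, 1/5], [1/5, -3/10]]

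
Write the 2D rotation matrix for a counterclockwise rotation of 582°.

Rotation matrix formula: [[cos θ, -sin θ], [sin θ, cos θ]]
For θ = 582°:
cos(582°) = -0.7431
sin(582°) = -0.6691
Result: [[-0.7431, 0.6691], [-0.6691, -0.7431]]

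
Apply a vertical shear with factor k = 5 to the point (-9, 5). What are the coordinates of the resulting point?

Shear matrix for vertical shear with factor k = 5:
[[1, 0], [5, 1]]
Result: (-9, 5) → (-9, -40)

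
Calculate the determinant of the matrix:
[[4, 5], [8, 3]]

For a 2×2 matrix [[a, b], [c, d]], det = ad - bc
det = (4)(3) - (5)(8) = 12 - 40 = -28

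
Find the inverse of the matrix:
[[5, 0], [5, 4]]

For [[a,b],[c,d]], inverse = (1/det)·[[d,-b],[-c,a]]
det = (5)(4) - (0)(5) = 20 - 0 = 20
Inverse = (1/20)·[[4, 0], [-5, 5]]
= [[1/5, 0], [-1/4, 1/4]]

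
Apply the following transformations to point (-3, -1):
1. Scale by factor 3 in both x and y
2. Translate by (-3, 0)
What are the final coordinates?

Step 1: Scale (-3, -1) by 3 → (-9, -3)
Step 2: Translate by (-3, 0) → (-12, -3)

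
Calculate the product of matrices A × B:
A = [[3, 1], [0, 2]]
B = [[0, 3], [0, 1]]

Matrix multiplication:
C[0][0] = 3×0 + 1×0 = 0
C[0][1] = 3×3 + 1×1 = 10
C[1][0] = 0×0 + 2×0 = 0
C[1][1] = 0×3 + 2×1 = 2
Result: [[0, 10], [0, 2]]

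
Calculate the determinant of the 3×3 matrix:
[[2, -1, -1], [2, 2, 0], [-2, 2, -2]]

Expansion along first row:
det = 2·det([[2,0],[2,-2]]) - -1·det([[2,0],[-2,-2]]) + -1·det([[2,2],[-2,2]])
    = 2·(2·-2 - 0·2) - -1·(2·-2 - 0·-2) + -1·(2·2 - 2·-2)
    = 2·-4 - -1·-4 + -1·8
    = -8 + -4 + -8 = -20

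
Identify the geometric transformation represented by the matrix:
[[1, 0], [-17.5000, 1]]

This matrix represents: vertical shear with factor -17.5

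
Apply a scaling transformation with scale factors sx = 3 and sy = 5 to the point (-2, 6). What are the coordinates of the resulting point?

Scaling matrix:
[[3, 0], [0, 5]]
Result: (-2 × 3, 6 × 5) = (-6, 30)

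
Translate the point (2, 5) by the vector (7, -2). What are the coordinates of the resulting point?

Translation by (7, -2) (homogeneous matrix [[1, 0, 7], [0, 1, -2], [0, 0, 1]]):
x' = 2 + 7 = 9
y' = 5 + -2 = 3
Result: (9, 3)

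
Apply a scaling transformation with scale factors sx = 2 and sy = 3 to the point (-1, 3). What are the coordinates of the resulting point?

Scaling matrix:
[[2, 0], [0, 3]]
Result: (-1 × 2, 3 × 3) = (-2, 9)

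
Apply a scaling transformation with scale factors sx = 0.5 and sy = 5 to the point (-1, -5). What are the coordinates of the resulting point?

Scaling matrix:
[[0.50, 0], [0, 5]]
Result: (-1 × 0.5, -5 × 5) = (-0.5, -25)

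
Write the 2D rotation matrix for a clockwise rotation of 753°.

Rotation matrix formula: [[cos θ, -sin θ], [sin θ, cos θ]]
A clockwise rotation by 753° is equivalent to a counterclockwise rotation by -753°.
For θ = -753°:
cos(-753°) = 0.8387
sin(-753°) = -0.5446
Result: [[0.8387, 0.5446], [-0.5446, 0.8387]]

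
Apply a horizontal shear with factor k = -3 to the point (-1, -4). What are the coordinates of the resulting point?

Shear matrix for horizontal shear with factor k = -3:
[[1, -3], [0, 1]]
Result: (-1, -4) → (11, -4)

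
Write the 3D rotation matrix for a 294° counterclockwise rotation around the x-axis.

Rotation matrix for counterclockwise 294° around x-axis:
cos(294°) = 0.4067, sin(294°) = -0.9135
Result: [[1, 0, 0], [0, 0.4067, 0.9135], [0, -0.9135, 0.4067]]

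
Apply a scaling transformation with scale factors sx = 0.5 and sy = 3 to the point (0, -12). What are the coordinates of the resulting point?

Scaling matrix:
[[0.50, 0], [0, 3]]
Result: (0 × 0.5, -12 × 3) = (0, -36)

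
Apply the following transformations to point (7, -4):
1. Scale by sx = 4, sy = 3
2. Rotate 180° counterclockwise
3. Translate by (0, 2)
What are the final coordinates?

Step 1: Scale → (28, -12)
Step 2: Rotate 180° → (-28, 12)
Step 3: Translate → (-28, 14)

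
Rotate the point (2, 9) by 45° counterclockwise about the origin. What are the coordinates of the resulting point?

Rotation matrix for 45°: [[cos 45°, -sin 45°], [sin 45°, cos 45°]] ≈ [[0.707107, -0.707107], [0.707107, 0.707107]]
[[0.707107, -0.707107], [0.707107, 0.707107]] × [2, 9]ᵀ ≈ [-4.9497, 7.7782]ᵀ
Result: (-4.9497, 7.7782)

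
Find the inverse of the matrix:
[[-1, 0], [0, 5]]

For [[a,b],[c,d]], inverse = (1/det)·[[d,-b],[-c,a]]
det = (-1)(5) - (0)(0) = -5 - 0 = -5
Inverse = (1/-5)·[[5, 0], [0, -1]]
= [[-1, 0], [0, 1/5]]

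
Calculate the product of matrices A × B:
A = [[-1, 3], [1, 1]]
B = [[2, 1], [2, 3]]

Matrix multiplication:
C[0][0] = -1×2 + 3×2 = 4
C[0][1] = -1×1 + 3×3 = 8
C[1][0] = 1×2 + 1×2 = 4
C[1][1] = 1×1 + 1×3 = 4
Result: [[4, 8], [4, 4]]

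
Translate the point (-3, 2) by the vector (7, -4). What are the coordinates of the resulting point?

Translation by (7, -4) (homogeneous matrix [[1, 0, 7], [0, 1, -4], [0, 0, 1]]):
x' = -3 + 7 = 4
y' = 2 + -4 = -2
Result: (4, -2)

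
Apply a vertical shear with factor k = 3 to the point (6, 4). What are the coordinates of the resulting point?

Shear matrix for vertical shear with factor k = 3:
[[1, 0], [3, 1]]
Result: (6, 4) → (6, 22)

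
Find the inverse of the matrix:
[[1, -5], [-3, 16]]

For [[a,b],[c,d]], inverse = (1/det)·[[d,-b],[-c,a]]
det = (1)(16) - (-5)(-3) = 16 - 15 = 1
Inverse = [[16, 5], [3, 1]]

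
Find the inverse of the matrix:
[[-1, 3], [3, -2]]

For [[a,b],[c,d]], inverse = (1/det)·[[d,-b],[-c,a]]
det = (-1)(-2) - (3)(3) = 2 - 9 = -7
Inverse = (1/-7)·[[-2, -3], [-3, -1]]
= [[2/7, 3/7], [3/7, 1/7]]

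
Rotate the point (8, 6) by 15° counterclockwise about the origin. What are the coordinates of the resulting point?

Rotation matrix for 15°: [[cos 15°, -sin 15°], [sin 15°, cos 15°]] ≈ [[0.965926, -0.258819], [0.258819, 0.965926]]
[[0.965926, -0.258819], [0.258819, 0.965926]] × [8, 6]ᵀ ≈ [6.1745, 7.8661]ᵀ
Result: (6.1745, 7.8661)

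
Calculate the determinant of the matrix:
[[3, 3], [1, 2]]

For a 2×2 matrix [[a, b], [c, d]], det = ad - bc
det = (3)(2) - (3)(1) = 6 - 3 = 3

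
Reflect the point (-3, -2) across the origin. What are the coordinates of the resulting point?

Reflection across origin: (-3, -2) → (3, 2)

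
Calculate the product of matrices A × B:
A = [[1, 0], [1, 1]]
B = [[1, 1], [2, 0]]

Matrix multiplication:
C[0][0] = 1×1 + 0×2 = 1
C[0][1] = 1×1 + 0×0 = 1
C[1][0] = 1×1 + 1×2 = 3
C[1][1] = 1×1 + 1×0 = 1
Result: [[1, 1], [3, 1]]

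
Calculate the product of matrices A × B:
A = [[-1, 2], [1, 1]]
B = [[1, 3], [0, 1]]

Matrix multiplication:
C[0][0] = -1×1 + 2×0 = -1
C[0][1] = -1×3 + 2×1 = -1
C[1][0] = 1×1 + 1×0 = 1
C[1][1] = 1×3 + 1×1 = 4
Result: [[-1, -1], [1, 4]]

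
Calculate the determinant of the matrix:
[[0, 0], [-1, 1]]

For a 2×2 matrix [[a, b], [c, d]], det = ad - bc
det = (0)(1) - (0)(-1) = 0 - 0 = 0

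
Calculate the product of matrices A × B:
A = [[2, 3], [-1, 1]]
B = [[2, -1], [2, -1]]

Matrix multiplication:
C[0][0] = 2×2 + 3×2 = 10
C[0][1] = 2×-1 + 3×-1 = -5
C[1][0] = -1×2 + 1×2 = 0
C[1][1] = -1×-1 + 1×-1 = 0
Result: [[10, -5], [0, 0]]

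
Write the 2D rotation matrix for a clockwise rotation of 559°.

Rotation matrix formula: [[cos θ, -sin θ], [sin θ, cos θ]]
A clockwise rotation by 559° is equivalent to a counterclockwise rotation by -559°.
For θ = -559°:
cos(-559°) = -0.9455
sin(-559°) = 0.3256
Result: [[-0.9455, -0.3256], [0.3256, -0.9455]]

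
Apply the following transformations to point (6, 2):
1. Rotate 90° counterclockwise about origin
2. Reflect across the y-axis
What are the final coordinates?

Step 1: Rotate 90° → (-2, 6)
Step 2: Reflect across y-axis → (2, 6)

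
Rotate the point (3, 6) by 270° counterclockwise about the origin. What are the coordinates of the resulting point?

Rotation matrix for 270°: [[cos 270°, -sin 270°], [sin 270°, cos 270°]] = [[0, 1], [-1, 0]]
[[0, 1], [-1, 0]] × [3, 6]ᵀ = [6, -3]ᵀ
Result: (6, -3)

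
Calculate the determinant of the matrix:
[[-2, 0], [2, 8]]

For a 2×2 matrix [[a, b], [c, d]], det = ad - bc
det = (-2)(8) - (0)(2) = -16 - 0 = -16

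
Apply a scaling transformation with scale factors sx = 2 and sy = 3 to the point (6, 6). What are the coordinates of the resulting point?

Scaling matrix:
[[2, 0], [0, 3]]
Result: (6 × 2, 6 × 3) = (12, 18)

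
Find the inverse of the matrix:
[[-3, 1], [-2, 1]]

For [[a,b],[c,d]], inverse = (1/det)·[[d,-b],[-c,a]]
det = (-3)(1) - (1)(-2) = -3 - -2 = -1
Inverse = (1/-1)·[[1, -1], [2, -3]]
= [[-1, 1], [-2, 3]]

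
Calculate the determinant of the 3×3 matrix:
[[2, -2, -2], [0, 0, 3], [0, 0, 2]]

Expansion along first row:
det = 2·det([[0,3],[0,2]]) - -2·det([[0,3],[0,2]]) + -2·det([[0,0],[0,0]])
    = 2·(0·2 - 3·0) - -2·(0·2 - 3·0) + -2·(0·0 - 0·0)
    = 2·0 - -2·0 + -2·0
    = 0 + 0 + 0 = 0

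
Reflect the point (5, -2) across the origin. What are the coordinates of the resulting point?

Reflection across origin: (5, -2) → (-5, 2)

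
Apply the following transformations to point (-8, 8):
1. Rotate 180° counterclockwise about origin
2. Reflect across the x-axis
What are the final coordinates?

Step 1: Rotate 180° → (8, -8)
Step 2: Reflect across x-axis → (8, 8)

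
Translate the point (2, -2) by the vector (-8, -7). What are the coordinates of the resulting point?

Translation by (-8, -7) (homogeneous matrix [[1, 0, -8], [0, 1, -7], [0, 0, 1]]):
x' = 2 + -8 = -6
y' = -2 + -7 = -9
Result: (-6, -9)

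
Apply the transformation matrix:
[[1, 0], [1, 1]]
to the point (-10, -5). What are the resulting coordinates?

Matrix multiplication:
[[1, 0], [1, 1]] × [-10, -5]ᵀ
= [(1)(-10) + (0)(-5), (1)(-10) + (1)(-5)]ᵀ
= [-10, -15]ᵀ
Result: (-10, -15)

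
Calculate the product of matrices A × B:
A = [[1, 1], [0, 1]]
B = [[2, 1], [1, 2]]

Matrix multiplication:
C[0][0] = 1×2 + 1×1 = 3
C[0][1] = 1×1 + 1×2 = 3
C[1][0] = 0×2 + 1×1 = 1
C[1][1] = 0×1 + 1×2 = 2
Result: [[3, 3], [1, 2]]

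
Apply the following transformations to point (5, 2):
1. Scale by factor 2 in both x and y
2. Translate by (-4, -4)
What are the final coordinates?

Step 1: Scale (5, 2) by 2 → (10, 4)
Step 2: Translate by (-4, -4) → (6, 0)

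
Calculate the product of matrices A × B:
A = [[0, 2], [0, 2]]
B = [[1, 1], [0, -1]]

Matrix multiplication:
C[0][0] = 0×1 + 2×0 = 0
C[0][1] = 0×1 + 2×-1 = -2
C[1][0] = 0×1 + 2×0 = 0
C[1][1] = 0×1 + 2×-1 = -2
Result: [[0, -2], [0, -2]]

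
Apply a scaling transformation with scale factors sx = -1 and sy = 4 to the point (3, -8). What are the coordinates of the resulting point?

Scaling matrix:
[[-1, 0], [0, 4]]
Result: (3 × -1, -8 × 4) = (-3, -32)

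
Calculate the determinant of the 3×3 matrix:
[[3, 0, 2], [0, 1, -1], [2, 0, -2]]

Expansion along first row:
det = 3·det([[1,-1],[0,-2]]) - 0·det([[0,-1],[2,-2]]) + 2·det([[0,1],[2,0]])
    = 3·(1·-2 - -1·0) - 0·(0·-2 - -1·2) + 2·(0·0 - 1·2)
    = 3·-2 - 0·2 + 2·-2
    = -6 + 0 + -4 = -10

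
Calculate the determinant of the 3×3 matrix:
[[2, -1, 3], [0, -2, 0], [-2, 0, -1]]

Expansion along first row:
det = 2·det([[-2,0],[0,-1]]) - -1·det([[0,0],[-2,-1]]) + 3·det([[0,-2],[-2,0]])
    = 2·(-2·-1 - 0·0) - -1·(0·-1 - 0·-2) + 3·(0·0 - -2·-2)
    = 2·2 - -1·0 + 3·-4
    = 4 + 0 + -12 = -8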